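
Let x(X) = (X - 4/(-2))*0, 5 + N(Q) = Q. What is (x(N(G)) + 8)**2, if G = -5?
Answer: 64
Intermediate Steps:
N(Q) = -5 + Q
x(X) = 0 (x(X) = (X - 4*(-1/2))*0 = (X + 2)*0 = (2 + X)*0 = 0)
(x(N(G)) + 8)**2 = (0 + 8)**2 = 8**2 = 64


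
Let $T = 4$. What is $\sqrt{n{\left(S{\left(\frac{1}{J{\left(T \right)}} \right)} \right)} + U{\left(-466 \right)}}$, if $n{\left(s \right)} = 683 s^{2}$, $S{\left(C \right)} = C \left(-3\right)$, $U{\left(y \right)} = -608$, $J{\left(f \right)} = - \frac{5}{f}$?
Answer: $\frac{4 \sqrt{5197}}{5} \approx 57.672$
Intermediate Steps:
$S{\left(C \right)} = - 3 C$
$\sqrt{n{\left(S{\left(\frac{1}{J{\left(T \right)}} \right)} \right)} + U{\left(-466 \right)}} = \sqrt{683 \left(- \frac{3}{\left(-5\right) \frac{1}{4}}\right)^{2} - 608} = \sqrt{683 \left(- \frac{3}{- \frac{5}{4}}\right)^{2} - 608} = \sqrt{683 \left(\left(-3\right) \left(- \frac{4}{5}\right)\right)^{2} - 608} = \sqrt{683 \left(\frac{12}{5}\right)^{2} - 608} = \sqrt{683 \cdot \frac{144}{25} - 608} = \sqrt{\frac{98352}{25} - 608} = \sqrt{\frac{83152}{25}} = \frac{4 \sqrt{5197}}{5}$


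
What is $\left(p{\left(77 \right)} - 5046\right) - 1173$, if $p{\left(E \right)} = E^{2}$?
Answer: $-290$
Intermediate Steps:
$\left(p{\left(77 \right)} - 5046\right) - 1173 = \left(77^{2} - 5046\right) - 1173 = \left(5929 - 5046\right) - 1173 = 883 - 1173 = -290$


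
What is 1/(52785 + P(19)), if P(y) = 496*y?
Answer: 1/62209 ≈ 1.6075e-5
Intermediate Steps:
1/(52785 + P(19)) = 1/(52785 + 496*19) = 1/(52785 + 9424) = 1/62209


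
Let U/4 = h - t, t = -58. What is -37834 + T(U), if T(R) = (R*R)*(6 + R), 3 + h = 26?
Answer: 34604246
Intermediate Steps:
h = 23 (h = -3 + 26 = 23)
U = 324 (U = 4*(23 - 1*(-58)) = 4*(23 + 58) = 4*81 = 324)
T(R) = R²*(6 + R)
-37834 + T(U) = -37834 + 324²*(6 + 324) = -37834 + 104976*330 = -37834 + 34642080 = 34604246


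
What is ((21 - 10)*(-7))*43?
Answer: -3311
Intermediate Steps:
((21 - 10)*(-7))*43 = (11*(-7))*43 = -77*43 = -3311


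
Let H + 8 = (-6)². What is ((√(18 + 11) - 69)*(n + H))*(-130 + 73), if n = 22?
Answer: 196650 - 2850*√29 ≈ 1.8130e+5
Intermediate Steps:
H = 28 (H = -8 + (-6)² = -8 + 36 = 28)
((√(18 + 11) - 69)*(n + H))*(-130 + 73) = ((√(18 + 11) - 69)*(22 + 28))*(-130 + 73) = ((√29 - 69)*50)*(-57) = ((-69 + √29)*50)*(-57) = (-3450 + 50*√29)*(-57) = 196650 - 2850*√29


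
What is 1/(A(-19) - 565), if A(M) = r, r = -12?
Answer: -1/577 ≈ -0.0017331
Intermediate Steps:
A(M) = -12
1/(A(-19) - 565) = 1/(-12 - 565) = 1/(-577) = -1/577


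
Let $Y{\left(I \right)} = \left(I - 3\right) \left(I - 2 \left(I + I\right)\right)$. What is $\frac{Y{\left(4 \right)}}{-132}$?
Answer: $\frac{1}{11} \approx 0.090909$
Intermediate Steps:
$Y{\left(I \right)} = - 3 I \left(-3 + I\right)$ ($Y{\left(I \right)} = \left(-3 + I\right) \left(I - 2 \cdot 2 I\right) = \left(-3 + I\right) \left(I - 4 I\right) = \left(-3 + I\right) \left(- 3 I\right) = - 3 I \left(-3 + I\right)$)
$\frac{Y{\left(4 \right)}}{-132} = \frac{3 \cdot 4 \left(3 - 4\right)}{-132} = 3 \cdot 4 \left(3 - 4\right) \left(- \frac{1}{132}\right) = 3 \cdot 4 \left(-1\right) \left(- \frac{1}{132}\right) = \left(-12\right) \left(- \frac{1}{132}\right) = \frac{1}{11}$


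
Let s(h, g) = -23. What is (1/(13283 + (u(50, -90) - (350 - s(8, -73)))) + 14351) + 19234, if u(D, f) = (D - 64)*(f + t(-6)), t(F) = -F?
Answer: 473078311/14086 ≈ 33585.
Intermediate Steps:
u(D, f) = (-64 + D)*(6 + f) (u(D, f) = (D - 64)*(f - 1*(-6)) = (-64 + D)*(f + 6) = (-64 + D)*(6 + f))
(1/(13283 + (u(50, -90) - (350 - s(8, -73)))) + 14351) + 19234 = (1/(13283 + ((-384 - 64*(-90) + 6*50 + 50*(-90)) - (350 - 1*(-23)))) + 14351) + 19234 = (1/(13283 + ((-384 + 5760 + 300 - 4500) - (350 + 23))) + 14351) + 19234 = (1/(13283 + (1176 - 1*373)) + 14351) + 19234 = (1/(13283 + (1176 - 373)) + 14351) + 19234 = (1/(13283 + 803) + 14351) + 19234 = (1/14086 + 14351) + 19234 = 202148187/14086 + 19234 = 473078311/14086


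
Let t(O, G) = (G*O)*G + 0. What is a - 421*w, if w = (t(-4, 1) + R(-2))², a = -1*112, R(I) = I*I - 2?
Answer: -1796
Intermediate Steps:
t(O, G) = O*G² (t(O, G) = O*G² + 0 = O*G²)
R(I) = -2 + I² (R(I) = I² - 2 = -2 + I²)
a = -112
w = 4 (w = (-4*1² + (-2 + (-2)²))² = (-4*1 + (-2 + 4))² = (-4 + 2)² = (-2)² = 4)
a - 421*w = -112 - 421*4 = -112 - 1684 = -1796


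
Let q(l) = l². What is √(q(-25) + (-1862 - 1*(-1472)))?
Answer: √235 ≈ 15.330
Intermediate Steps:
√(q(-25) + (-1862 - 1*(-1472))) = √((-25)² + (-1862 - 1*(-1472))) = √(625 + (-1862 + 1472)) = √(625 - 390) = √235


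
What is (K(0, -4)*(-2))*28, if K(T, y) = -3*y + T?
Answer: -672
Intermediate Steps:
K(T, y) = T - 3*y
(K(0, -4)*(-2))*28 = ((0 - 3*(-4))*(-2))*28 = ((0 + 12)*(-2))*28 = (12*(-2))*28 = -24*28 = -672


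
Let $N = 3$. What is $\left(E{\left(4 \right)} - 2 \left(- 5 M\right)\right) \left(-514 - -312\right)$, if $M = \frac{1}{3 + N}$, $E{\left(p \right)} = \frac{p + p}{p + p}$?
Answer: $- \frac{1616}{3} \approx -538.67$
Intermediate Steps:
$E{\left(p \right)} = 1$ ($E{\left(p \right)} = \frac{2 p}{2 p} = 2 p \frac{1}{2 p} = 1$)
$M = \frac{1}{6}$ ($M = \frac{1}{3 + 3} = \frac{1}{6} \approx 0.16667$)
$\left(E{\left(4 \right)} - 2 \left(- 5 M\right)\right) \left(-514 - -312\right) = \left(1 - 2 \left(\left(-5\right) \frac{1}{6}\right)\right) \left(-514 - -312\right) = \left(1 - - \frac{5}{3}\right) \left(-514 + 312\right) = \left(1 + \frac{5}{3}\right) \left(-202\right) = \frac{8}{3} \left(-202\right) = - \frac{1616}{3}$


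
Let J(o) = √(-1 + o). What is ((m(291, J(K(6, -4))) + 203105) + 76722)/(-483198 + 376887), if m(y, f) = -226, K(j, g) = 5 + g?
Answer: -279601/106311 ≈ -2.6300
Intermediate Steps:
((m(291, J(K(6, -4))) + 203105) + 76722)/(-483198 + 376887) = ((-226 + 203105) + 76722)/(-483198 + 376887) = (202879 + 76722)/(-106311) = 279601*(-1/106311) = -279601/106311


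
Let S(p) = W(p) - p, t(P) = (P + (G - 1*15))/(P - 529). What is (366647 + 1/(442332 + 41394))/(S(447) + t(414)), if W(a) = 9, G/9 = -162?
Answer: -20396018973145/23853012786 ≈ -855.07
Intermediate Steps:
G = -1458 (G = 9*(-162) = -1458)
t(P) = (-1473 + P)/(-529 + P) (t(P) = (P + (-1458 - 1*15))/(P - 529) = (P + (-1458 - 15))/(-529 + P) = (P - 1473)/(-529 + P) = (-1473 + P)/(-529 + P))
S(p) = 9 - p
(366647 + 1/(442332 + 41394))/(S(447) + t(414)) = (366647 + 1/(442332 + 41394))/((9 - 1*447) + (-1473 + 414)/(-529 + 414)) = (366647 + 1/483726)/((9 - 447) - 1059/(-115)) = (366647 + 1/483726)/(-438 - 1/115*(-1059)) = 177356686723/(483726*(-438 + 1059/115)) = 177356686723/(483726*(-49311/115)) = (177356686723/483726)*(-115/49311) = -20396018973145/23853012786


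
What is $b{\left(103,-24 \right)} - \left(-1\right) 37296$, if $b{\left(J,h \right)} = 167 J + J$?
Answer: $54600$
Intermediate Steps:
$b{\left(J,h \right)} = 168 J$
$b{\left(103,-24 \right)} - \left(-1\right) 37296 = 168 \cdot 103 - \left(-1\right) 37296 = 17304 - -37296 = 17304 + 37296 = 54600$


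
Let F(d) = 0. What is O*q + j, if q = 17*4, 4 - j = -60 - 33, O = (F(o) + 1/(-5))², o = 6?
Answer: 2493/25 ≈ 99.720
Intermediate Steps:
O = 1/25 (O = (0 + 1/(-5))² = (0 - ⅕)² = (-⅕)² = 1/25 ≈ 0.040000)
j = 97 (j = 4 - (-60 - 33) = 4 - 1*(-93) = 4 + 93 = 97)
q = 68
O*q + j = (1/25)*68 + 97 = 68/25 + 97 = 2493/25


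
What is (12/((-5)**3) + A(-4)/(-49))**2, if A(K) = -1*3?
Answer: 45369/37515625 ≈ 0.0012093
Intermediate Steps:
A(K) = -3
(12/((-5)**3) + A(-4)/(-49))**2 = (12/((-5)**3) - 3/(-49))**2 = (12/(-125) - 3*(-1/49))**2 = (12*(-1/125) + 3/49)**2 = (-12/125 + 3/49)**2 = (-213/6125)**2 = 45369/37515625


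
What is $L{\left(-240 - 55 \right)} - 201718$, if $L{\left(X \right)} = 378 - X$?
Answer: $-201045$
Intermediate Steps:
$L{\left(-240 - 55 \right)} - 201718 = \left(378 - \left(-240 - 55\right)\right) - 201718 = \left(378 - -295\right) - 201718 = \left(378 + 295\right) - 201718 = 673 - 201718 = -201045$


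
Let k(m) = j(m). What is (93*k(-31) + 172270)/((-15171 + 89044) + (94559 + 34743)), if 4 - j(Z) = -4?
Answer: 173014/203175 ≈ 0.85155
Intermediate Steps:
j(Z) = 8 (j(Z) = 4 - 1*(-4) = 4 + 4 = 8)
k(m) = 8
(93*k(-31) + 172270)/((-15171 + 89044) + (94559 + 34743)) = (93*8 + 172270)/((-15171 + 89044) + (94559 + 34743)) = (744 + 172270)/(73873 + 129302) = 173014/203175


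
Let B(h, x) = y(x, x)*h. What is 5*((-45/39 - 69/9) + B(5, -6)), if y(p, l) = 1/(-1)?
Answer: -2695/39 ≈ -69.103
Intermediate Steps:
y(p, l) = -1
B(h, x) = -h
5*((-45/39 - 69/9) + B(5, -6)) = 5*((-45/39 - 69/9) - 1*5) = 5*((-45*1/39 - 69*1/9) - 5) = 5*((-15/13 - 23/3) - 5) = 5*(-344/39 - 5) = 5*(-539/39) = -2695/39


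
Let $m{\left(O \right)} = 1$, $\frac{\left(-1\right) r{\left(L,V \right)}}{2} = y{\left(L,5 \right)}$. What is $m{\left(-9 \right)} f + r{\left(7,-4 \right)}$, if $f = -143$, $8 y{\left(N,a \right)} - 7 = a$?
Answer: $-146$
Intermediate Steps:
$y{\left(N,a \right)} = \frac{7}{8} + \frac{a}{8}$
$r{\left(L,V \right)} = -3$ ($r{\left(L,V \right)} = - 2 \left(\frac{7}{8} + \frac{1}{8} \cdot 5\right) = - 2 \left(\frac{7}{8} + \frac{5}{8}\right) = \left(-2\right) \frac{3}{2} = -3$)
$m{\left(-9 \right)} f + r{\left(7,-4 \right)} = 1 \left(-143\right) - 3 = -143 - 3 = -146$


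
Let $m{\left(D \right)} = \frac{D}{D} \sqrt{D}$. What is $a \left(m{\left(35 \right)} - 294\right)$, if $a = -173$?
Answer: $50862 - 173 \sqrt{35} \approx 49839.0$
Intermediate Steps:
$m{\left(D \right)} = \sqrt{D}$ ($m{\left(D \right)} = 1 \sqrt{D} = \sqrt{D}$)
$a \left(m{\left(35 \right)} - 294\right) = - 173 \left(\sqrt{35} - 294\right) = - 173 \left(-294 + \sqrt{35}\right) = 50862 - 173 \sqrt{35}$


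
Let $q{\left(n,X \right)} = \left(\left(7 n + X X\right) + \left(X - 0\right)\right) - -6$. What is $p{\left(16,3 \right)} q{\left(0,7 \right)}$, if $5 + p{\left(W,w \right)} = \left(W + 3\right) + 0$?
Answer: $868$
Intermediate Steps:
$p{\left(W,w \right)} = -2 + W$ ($p{\left(W,w \right)} = -5 + \left(\left(W + 3\right) + 0\right) = -5 + \left(\left(3 + W\right) + 0\right) = -5 + \left(3 + W\right) = -2 + W$)
$q{\left(n,X \right)} = 6 + X + X^{2} + 7 n$ ($q{\left(n,X \right)} = \left(\left(7 n + X^{2}\right) + \left(X + 0\right)\right) + 6 = \left(\left(X^{2} + 7 n\right) + X\right) + 6 = \left(X + X^{2} + 7 n\right) + 6 = 6 + X + X^{2} + 7 n$)
$p{\left(16,3 \right)} q{\left(0,7 \right)} = \left(-2 + 16\right) \left(6 + 7 + 7^{2} + 7 \cdot 0\right) = 14 \left(6 + 7 + 49 + 0\right) = 14 \cdot 62 = 868$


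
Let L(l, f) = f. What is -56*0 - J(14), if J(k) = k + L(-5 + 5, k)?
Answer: -28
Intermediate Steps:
J(k) = 2*k (J(k) = k + k = 2*k)
-56*0 - J(14) = -56*0 - 2*14 = 0 - 1*28 = 0 - 28 = -28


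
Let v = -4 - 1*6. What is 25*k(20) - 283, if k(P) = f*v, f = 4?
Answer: -1283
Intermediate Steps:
v = -10 (v = -4 - 6 = -10)
k(P) = -40 (k(P) = 4*(-10) = -40)
25*k(20) - 283 = 25*(-40) - 283 = -1000 - 283 = -1283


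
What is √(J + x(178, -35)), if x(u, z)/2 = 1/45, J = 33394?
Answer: 14*√38335/15 ≈ 182.74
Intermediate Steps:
x(u, z) = 2/45
√(J + x(178, -35)) = √(33394 + 2/45) = √(1502732/45) = 14*√38335/15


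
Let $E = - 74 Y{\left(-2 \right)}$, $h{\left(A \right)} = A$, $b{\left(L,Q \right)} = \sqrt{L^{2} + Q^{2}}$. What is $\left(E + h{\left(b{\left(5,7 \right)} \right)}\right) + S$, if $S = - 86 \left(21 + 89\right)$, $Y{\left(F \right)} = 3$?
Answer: $-9682 + \sqrt{74} \approx -9673.4$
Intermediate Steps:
$S = -9460$ ($S = \left(-86\right) 110 = -9460$)
$E = -222$ ($E = \left(-74\right) 3 = -222$)
$\left(E + h{\left(b{\left(5,7 \right)} \right)}\right) + S = \left(-222 + \sqrt{5^{2} + 7^{2}}\right) - 9460 = \left(-222 + \sqrt{25 + 49}\right) - 9460 = \left(-222 + \sqrt{74}\right) - 9460 = -9682 + \sqrt{74}$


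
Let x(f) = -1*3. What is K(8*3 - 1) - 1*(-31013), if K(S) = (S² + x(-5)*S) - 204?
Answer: 31269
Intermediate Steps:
x(f) = -3
K(S) = -204 + S² - 3*S (K(S) = (S² - 3*S) - 204 = -204 + S² - 3*S)
K(8*3 - 1) - 1*(-31013) = (-204 + (8*3 - 1)² - 3*(8*3 - 1)) - 1*(-31013) = (-204 + (24 - 1)² - 3*(24 - 1)) + 31013 = (-204 + 23² - 3*23) + 31013 = (-204 + 529 - 69) + 31013 = 256 + 31013 = 31269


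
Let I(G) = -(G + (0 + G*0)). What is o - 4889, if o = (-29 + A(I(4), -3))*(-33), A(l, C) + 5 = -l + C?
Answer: -3800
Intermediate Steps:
I(G) = -G (I(G) = -(G + (0 + 0)) = -(G + 0) = -G)
A(l, C) = -5 + C - l (A(l, C) = -5 + (-l + C) = -5 + (C - l) = -5 + C - l)
o = 1089 (o = (-29 + (-5 - 3 - (-1)*4))*(-33) = (-29 + (-5 - 3 - 1*(-4)))*(-33) = (-29 + (-5 - 3 + 4))*(-33) = (-29 - 4)*(-33) = -33*(-33) = 1089)
o - 4889 = 1089 - 4889 = -3800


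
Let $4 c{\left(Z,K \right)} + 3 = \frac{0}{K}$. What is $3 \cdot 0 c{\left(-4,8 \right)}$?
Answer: $0$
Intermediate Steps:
$c{\left(Z,K \right)} = - \frac{3}{4}$ ($c{\left(Z,K \right)} = - \frac{3}{4} + \frac{0 \frac{1}{K}}{4} = - \frac{3}{4} + \frac{1}{4} \cdot 0 = - \frac{3}{4} + 0 = - \frac{3}{4}$)
$3 \cdot 0 c{\left(-4,8 \right)} = 3 \cdot 0 \left(- \frac{3}{4}\right) = 0 \left(- \frac{3}{4}\right) = 0$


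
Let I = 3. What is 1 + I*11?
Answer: 34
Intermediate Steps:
1 + I*11 = 1 + 3*11 = 1 + 33 = 34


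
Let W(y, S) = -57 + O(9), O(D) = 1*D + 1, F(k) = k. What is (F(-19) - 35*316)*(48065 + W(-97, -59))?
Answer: -531991422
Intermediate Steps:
O(D) = 1 + D (O(D) = D + 1 = 1 + D)
W(y, S) = -47 (W(y, S) = -57 + (1 + 9) = -57 + 10 = -47)
(F(-19) - 35*316)*(48065 + W(-97, -59)) = (-19 - 35*316)*(48065 - 47) = (-19 - 11060)*48018 = -11079*48018 = -531991422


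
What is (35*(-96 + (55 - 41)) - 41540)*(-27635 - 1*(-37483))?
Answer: -437349680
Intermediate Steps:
(35*(-96 + (55 - 41)) - 41540)*(-27635 - 1*(-37483)) = (35*(-96 + 14) - 41540)*(-27635 + 37483) = (35*(-82) - 41540)*9848 = (-2870 - 41540)*9848 = -44410*9848 = -437349680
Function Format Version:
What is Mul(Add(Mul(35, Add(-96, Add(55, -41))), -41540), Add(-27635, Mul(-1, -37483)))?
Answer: -437349680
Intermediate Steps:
Mul(Add(Mul(35, Add(-96, Add(55, -41))), -41540), Add(-27635, Mul(-1, -37483))) = Mul(Add(Mul(35, Add(-96, 14)), -41540), Add(-27635, 37483)) = Mul(Add(Mul(35, -82), -41540), 9848) = Mul(Add(-2870, -41540), 9848) = Mul(-44410, 9848) = -437349680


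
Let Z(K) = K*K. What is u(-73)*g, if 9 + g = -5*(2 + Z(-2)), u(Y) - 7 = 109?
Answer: -4524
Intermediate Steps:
Z(K) = K²
u(Y) = 116 (u(Y) = 7 + 109 = 116)
g = -39 (g = -9 - 5*(2 + (-2)²) = -9 - 5*(2 + 4) = -9 - 5*6 = -9 - 30 = -39)
u(-73)*g = 116*(-39) = -4524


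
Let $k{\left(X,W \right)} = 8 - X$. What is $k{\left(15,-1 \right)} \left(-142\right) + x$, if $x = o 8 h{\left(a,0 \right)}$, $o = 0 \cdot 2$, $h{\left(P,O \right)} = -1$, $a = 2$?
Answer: $994$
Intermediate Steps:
$o = 0$
$x = 0$ ($x = 0 \cdot 8 \left(-1\right) = 0 \left(-1\right) = 0$)
$k{\left(15,-1 \right)} \left(-142\right) + x = \left(8 - 15\right) \left(-142\right) + 0 = \left(-7\right) \left(-142\right) + 0 = 994 + 0 = 994$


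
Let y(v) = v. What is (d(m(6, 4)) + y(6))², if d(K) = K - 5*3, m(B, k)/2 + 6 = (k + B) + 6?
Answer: 121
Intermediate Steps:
m(B, k) = 2*B + 2*k (m(B, k) = -12 + 2*((k + B) + 6) = -12 + 2*((B + k) + 6) = -12 + 2*(6 + B + k) = -12 + (12 + 2*B + 2*k) = 2*B + 2*k)
d(K) = -15 + K (d(K) = K - 15 = -15 + K)
(d(m(6, 4)) + y(6))² = ((-15 + (2*6 + 2*4)) + 6)² = ((-15 + (12 + 8)) + 6)² = ((-15 + 20) + 6)² = (5 + 6)² = 11² = 121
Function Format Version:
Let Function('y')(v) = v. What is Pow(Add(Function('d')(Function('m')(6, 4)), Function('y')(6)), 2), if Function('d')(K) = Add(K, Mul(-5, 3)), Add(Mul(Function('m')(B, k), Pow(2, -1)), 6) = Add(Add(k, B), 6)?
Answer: 121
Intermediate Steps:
Function('m')(B, k) = Add(Mul(2, B), Mul(2, k)) (Function('m')(B, k) = Add(-12, Mul(2, Add(Add(k, B), 6))) = Add(-12, Mul(2, Add(Add(B, k), 6))) = Add(-12, Mul(2, Add(6, B, k))) = Add(-12, Add(12, Mul(2, B), Mul(2, k))) = Add(Mul(2, B), Mul(2, k)))
Function('d')(K) = Add(-15, K) (Function('d')(K) = Add(K, -15) = Add(-15, K))
Pow(Add(Function('d')(Function('m')(6, 4)), Function('y')(6)), 2) = Pow(Add(Add(-15, Add(Mul(2, 6), Mul(2, 4))), 6), 2) = Pow(Add(Add(-15, Add(12, 8)), 6), 2) = Pow(Add(Add(-15, 20), 6), 2) = Pow(Add(5, 6), 2) = Pow(11, 2) = 121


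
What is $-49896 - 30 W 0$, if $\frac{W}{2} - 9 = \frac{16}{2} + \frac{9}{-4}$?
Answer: $-49896$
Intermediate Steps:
$W = \frac{59}{2}$ ($W = 18 + 2 \left(\frac{16}{2} + \frac{9}{-4}\right) = 18 + 2 \left(16 \cdot \frac{1}{2} + 9 \left(- \frac{1}{4}\right)\right) = 18 + 2 \left(8 - \frac{9}{4}\right) = 18 + 2 \cdot \frac{23}{4} = 18 + \frac{23}{2} = \frac{59}{2} \approx 29.5$)
$-49896 - 30 W 0 = -49896 - 30 \cdot \frac{59}{2} \cdot 0 = -49896 - 885 \cdot 0 = -49896 - 0 = -49896 + 0 = -49896$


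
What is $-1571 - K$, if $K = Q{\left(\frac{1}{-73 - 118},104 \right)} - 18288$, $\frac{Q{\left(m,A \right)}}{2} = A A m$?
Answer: $\frac{3214579}{191} \approx 16830.0$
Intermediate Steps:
$Q{\left(m,A \right)} = 2 m A^{2}$ ($Q{\left(m,A \right)} = 2 A A m = 2 A^{2} m = 2 m A^{2}$)
$K = - \frac{3514640}{191}$ ($K = \frac{2 \cdot 104^{2}}{-73 - 118} - 18288 = 2 \frac{1}{-191} \cdot 10816 - 18288 = 2 \left(- \frac{1}{191}\right) 10816 - 18288 = - \frac{21632}{191} - 18288 = - \frac{3514640}{191} \approx -18401.0$)
$-1571 - K = -1571 - - \frac{3514640}{191} = -1571 + \frac{3514640}{191} = \frac{3214579}{191}$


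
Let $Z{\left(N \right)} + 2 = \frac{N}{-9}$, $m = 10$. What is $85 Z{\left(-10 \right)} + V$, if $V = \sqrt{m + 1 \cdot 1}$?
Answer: $- \frac{680}{9} + \sqrt{11} \approx -72.239$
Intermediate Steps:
$Z{\left(N \right)} = -2 - \frac{N}{9}$ ($Z{\left(N \right)} = -2 + \frac{N}{-9} = -2 + N \left(- \frac{1}{9}\right) = -2 - \frac{N}{9}$)
$V = \sqrt{11}$ ($V = \sqrt{10 + 1 \cdot 1} = \sqrt{10 + 1} = \sqrt{11} \approx 3.3166$)
$85 Z{\left(-10 \right)} + V = 85 \left(-2 - - \frac{10}{9}\right) + \sqrt{11} = 85 \left(-2 + \frac{10}{9}\right) + \sqrt{11} = 85 \left(- \frac{8}{9}\right) + \sqrt{11} = - \frac{680}{9} + \sqrt{11}$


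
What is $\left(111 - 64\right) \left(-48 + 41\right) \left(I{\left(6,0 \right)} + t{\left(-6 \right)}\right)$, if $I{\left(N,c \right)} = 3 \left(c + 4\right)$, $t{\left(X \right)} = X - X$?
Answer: $-3948$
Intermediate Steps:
$t{\left(X \right)} = 0$
$I{\left(N,c \right)} = 12 + 3 c$ ($I{\left(N,c \right)} = 3 \left(4 + c\right) = 12 + 3 c$)
$\left(111 - 64\right) \left(-48 + 41\right) \left(I{\left(6,0 \right)} + t{\left(-6 \right)}\right) = \left(111 - 64\right) \left(-48 + 41\right) \left(\left(12 + 3 \cdot 0\right) + 0\right) = 47 \left(- 7 \left(\left(12 + 0\right) + 0\right)\right) = 47 \left(- 7 \left(12 + 0\right)\right) = 47 \left(\left(-7\right) 12\right) = 47 \left(-84\right) = -3948$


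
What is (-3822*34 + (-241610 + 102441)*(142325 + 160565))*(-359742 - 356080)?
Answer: 30174065065280276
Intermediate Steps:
(-3822*34 + (-241610 + 102441)*(142325 + 160565))*(-359742 - 356080) = (-129948 - 139169*302890)*(-715822) = (-129948 - 42152898410)*(-715822) = -42153028358*(-715822) = 30174065065280276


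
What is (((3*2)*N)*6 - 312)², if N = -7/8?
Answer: 471969/4 ≈ 1.1799e+5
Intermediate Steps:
N = -7/8 (N = -7*⅛ = -7/8 ≈ -0.87500)
(((3*2)*N)*6 - 312)² = (((3*2)*(-7/8))*6 - 312)² = ((6*(-7/8))*6 - 312)² = (-21/4*6 - 312)² = (-63/2 - 312)² = (-687/2)² = 471969/4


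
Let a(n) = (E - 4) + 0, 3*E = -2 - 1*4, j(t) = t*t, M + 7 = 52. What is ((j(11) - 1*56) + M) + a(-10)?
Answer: 104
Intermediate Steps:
M = 45 (M = -7 + 52 = 45)
j(t) = t**2
E = -2 (E = (-2 - 1*4)/3 = (-2 - 4)/3 = (1/3)*(-6) = -2)
a(n) = -6 (a(n) = (-2 - 4) + 0 = -6 + 0 = -6)
((j(11) - 1*56) + M) + a(-10) = ((11**2 - 1*56) + 45) - 6 = ((121 - 56) + 45) - 6 = (65 + 45) - 6 = 110 - 6 = 104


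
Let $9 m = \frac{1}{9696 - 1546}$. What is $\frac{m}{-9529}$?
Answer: $- \frac{1}{698952150} \approx -1.4307 \cdot 10^{-9}$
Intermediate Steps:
$m = \frac{1}{73350}$ ($m = \frac{1}{9 \left(9696 - 1546\right)} = \frac{1}{9 \cdot 8150} = \frac{1}{9} \cdot \frac{1}{8150} = \frac{1}{73350} \approx 1.3633 \cdot 10^{-5}$)
$\frac{m}{-9529} = \frac{1}{73350 \left(-9529\right)} = \frac{1}{73350} \left(- \frac{1}{9529}\right) = - \frac{1}{698952150}$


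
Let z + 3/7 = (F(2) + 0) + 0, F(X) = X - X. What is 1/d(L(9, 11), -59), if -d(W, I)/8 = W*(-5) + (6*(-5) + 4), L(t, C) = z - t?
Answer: -7/1184 ≈ -0.0059122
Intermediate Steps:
F(X) = 0
z = -3/7 (z = -3/7 + ((0 + 0) + 0) = -3/7 + (0 + 0) = -3/7 + 0 = -3/7 ≈ -0.42857)
L(t, C) = -3/7 - t
d(W, I) = 208 + 40*W (d(W, I) = -8*(W*(-5) + (6*(-5) + 4)) = -8*(-5*W + (-30 + 4)) = -8*(-5*W - 26) = -8*(-26 - 5*W) = 208 + 40*W)
1/d(L(9, 11), -59) = 1/(208 + 40*(-3/7 - 1*9)) = 1/(208 + 40*(-3/7 - 9)) = 1/(208 + 40*(-66/7)) = 1/(208 - 2640/7) = 1/(-1184/7) = -7/1184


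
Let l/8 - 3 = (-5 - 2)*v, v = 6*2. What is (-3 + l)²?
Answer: 423801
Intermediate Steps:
v = 12
l = -648 (l = 24 + 8*((-5 - 2)*12) = 24 + 8*(-7*12) = 24 + 8*(-84) = 24 - 672 = -648)
(-3 + l)² = (-3 - 648)² = (-651)² = 423801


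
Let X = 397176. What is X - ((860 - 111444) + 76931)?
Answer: 430829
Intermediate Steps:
X - ((860 - 111444) + 76931) = 397176 - ((860 - 111444) + 76931) = 397176 - (-110584 + 76931) = 397176 - 1*(-33653) = 397176 + 33653 = 430829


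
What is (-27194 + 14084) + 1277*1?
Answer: -11833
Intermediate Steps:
(-27194 + 14084) + 1277*1 = -13110 + 1277 = -11833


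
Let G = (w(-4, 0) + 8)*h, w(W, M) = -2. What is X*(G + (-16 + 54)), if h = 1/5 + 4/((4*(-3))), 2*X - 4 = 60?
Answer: 5952/5 ≈ 1190.4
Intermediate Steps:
X = 32 (X = 2 + (1/2)*60 = 2 + 30 = 32)
h = -2/15 (h = 1*(1/5) + 4/(-12) = 1/5 + 4*(-1/12) = 1/5 - 1/3 = -2/15 ≈ -0.13333)
G = -4/5 (G = (-2 + 8)*(-2/15) = 6*(-2/15) = -4/5 ≈ -0.80000)
X*(G + (-16 + 54)) = 32*(-4/5 + (-16 + 54)) = 32*(-4/5 + 38) = 32*(186/5) = 5952/5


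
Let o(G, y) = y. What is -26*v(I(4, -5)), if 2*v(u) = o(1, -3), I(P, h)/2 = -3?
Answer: 39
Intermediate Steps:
I(P, h) = -6 (I(P, h) = 2*(-3) = -6)
v(u) = -3/2 (v(u) = (½)*(-3) = -3/2)
-26*v(I(4, -5)) = -26*(-3/2) = 39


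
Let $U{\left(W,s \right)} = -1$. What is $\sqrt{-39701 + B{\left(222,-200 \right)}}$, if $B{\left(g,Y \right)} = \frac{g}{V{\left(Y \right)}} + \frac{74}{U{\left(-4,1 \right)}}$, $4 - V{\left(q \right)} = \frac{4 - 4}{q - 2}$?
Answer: $\frac{i \sqrt{158878}}{2} \approx 199.3 i$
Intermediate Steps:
$V{\left(q \right)} = 4$ ($V{\left(q \right)} = 4 - \frac{4 - 4}{q - 2} = 4 - \frac{0}{-2 + q} = 4 - 0 = 4 + 0 = 4$)
$B{\left(g,Y \right)} = -74 + \frac{g}{4}$ ($B{\left(g,Y \right)} = \frac{g}{4} + \frac{74}{-1} = g \frac{1}{4} + 74 \left(-1\right) = \frac{g}{4} - 74 = -74 + \frac{g}{4}$)
$\sqrt{-39701 + B{\left(222,-200 \right)}} = \sqrt{-39701 + \left(-74 + \frac{1}{4} \cdot 222\right)} = \sqrt{-39701 + \left(-74 + \frac{111}{2}\right)} = \sqrt{-39701 - \frac{37}{2}} = \sqrt{- \frac{79439}{2}} = \frac{i \sqrt{158878}}{2}$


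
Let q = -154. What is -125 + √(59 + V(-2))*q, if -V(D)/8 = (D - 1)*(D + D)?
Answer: -125 - 154*I*√37 ≈ -125.0 - 936.75*I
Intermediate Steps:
V(D) = -16*D*(-1 + D) (V(D) = -8*(D - 1)*(D + D) = -8*(-1 + D)*2*D = -16*D*(-1 + D))
-125 + √(59 + V(-2))*q = -125 + √(59 + 16*(-2)*(1 - 1*(-2)))*(-154) = -125 + √(59 + 16*(-2)*(1 + 2))*(-154) = -125 + √(59 + 16*(-2)*3)*(-154) = -125 + √(59 - 96)*(-154) = -125 + √(-37)*(-154) = -125 + (I*√37)*(-154) = -125 - 154*I*√37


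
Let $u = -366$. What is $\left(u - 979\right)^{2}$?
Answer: $1809025$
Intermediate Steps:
$\left(u - 979\right)^{2} = \left(-366 - 979\right)^{2} = \left(-1345\right)^{2} = 1809025$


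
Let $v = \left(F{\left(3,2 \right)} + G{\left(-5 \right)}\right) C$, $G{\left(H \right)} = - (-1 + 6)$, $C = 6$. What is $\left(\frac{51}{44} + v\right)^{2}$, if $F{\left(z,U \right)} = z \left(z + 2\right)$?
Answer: $\frac{7241481}{1936} \approx 3740.4$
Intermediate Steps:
$F{\left(z,U \right)} = z \left(2 + z\right)$
$G{\left(H \right)} = -5$ ($G{\left(H \right)} = \left(-1\right) 5 = -5$)
$v = 60$ ($v = \left(3 \left(2 + 3\right) - 5\right) 6 = \left(3 \cdot 5 - 5\right) 6 = \left(15 - 5\right) 6 = 10 \cdot 6 = 60$)
$\left(\frac{51}{44} + v\right)^{2} = \left(\frac{51}{44} + 60\right)^{2} = \left(\frac{2691}{44}\right)^{2} = \frac{7241481}{1936}$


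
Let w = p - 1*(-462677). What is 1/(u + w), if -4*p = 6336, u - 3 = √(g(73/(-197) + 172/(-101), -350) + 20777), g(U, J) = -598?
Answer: 461096/212609501037 - √20179/212609501037 ≈ 2.1681e-6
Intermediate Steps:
u = 3 + √20179 (u = 3 + √(-598 + 20777) = 3 + √20179 ≈ 145.05)
p = -1584 (p = -¼*6336 = -1584)
w = 461093 (w = -1584 - 1*(-462677) = -1584 + 462677 = 461093)
1/(u + w) = 1/((3 + √20179) + 461093) = 1/(461096 + √20179)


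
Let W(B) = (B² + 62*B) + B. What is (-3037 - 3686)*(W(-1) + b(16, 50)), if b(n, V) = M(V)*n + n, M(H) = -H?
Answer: 5687658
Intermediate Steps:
W(B) = B² + 63*B
b(n, V) = n - V*n (b(n, V) = (-V)*n + n = -V*n + n = n - V*n)
(-3037 - 3686)*(W(-1) + b(16, 50)) = (-3037 - 3686)*(-(63 - 1) + 16*(1 - 1*50)) = -6723*(-1*62 + 16*(1 - 50)) = -6723*(-62 + 16*(-49)) = -6723*(-62 - 784) = -6723*(-846) = 5687658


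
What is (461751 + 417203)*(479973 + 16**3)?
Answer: 425474383826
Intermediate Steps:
(461751 + 417203)*(479973 + 16**3) = 878954*(479973 + 4096) = 878954*484069 = 425474383826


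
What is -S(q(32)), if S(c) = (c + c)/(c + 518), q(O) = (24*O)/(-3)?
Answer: 256/131 ≈ 1.9542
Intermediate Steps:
q(O) = -8*O (q(O) = (24*O)*(-1/3) = -8*O)
S(c) = 2*c/(518 + c) (S(c) = (2*c)/(518 + c) = 2*c/(518 + c))
-S(q(32)) = -2*(-8*32)/(518 - 8*32) = -2*(-256)/(518 - 256) = -2*(-256)/262 = -1*(-256/131) = 256/131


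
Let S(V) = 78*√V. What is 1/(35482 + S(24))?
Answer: 17741/629413154 - 39*√6/314706577 ≈ 2.7883e-5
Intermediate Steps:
1/(35482 + S(24)) = 1/(35482 + 78*√24) = 1/(35482 + 78*(2*√6)) = 1/(35482 + 156*√6)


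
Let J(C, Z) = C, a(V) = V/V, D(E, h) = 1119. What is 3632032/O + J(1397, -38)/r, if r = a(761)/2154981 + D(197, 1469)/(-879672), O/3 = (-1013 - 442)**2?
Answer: -5606429698341203902552/5103182053440675 ≈ -1.0986e+6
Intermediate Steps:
a(V) = 1
O = 6351075 (O = 3*(-1013 - 442)**2 = 3*(-1455)**2 = 3*2117025 = 6351075)
r = -803514689/631892148744 (r = 1/2154981 + 1119/(-879672) = 1*(1/2154981) + 1119*(-1/879672) = 1/2154981 - 373/293224 = -803514689/631892148744 ≈ -0.0012716)
3632032/O + J(1397, -38)/r = 3632032/6351075 + 1397/(-803514689/631892148744) = 3632032*(1/6351075) + 1397*(-631892148744/803514689) = 3632032/6351075 - 882753331795368/803514689 = -5606429698341203902552/5103182053440675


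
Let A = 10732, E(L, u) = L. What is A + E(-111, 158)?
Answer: 10621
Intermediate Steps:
A + E(-111, 158) = 10732 - 111 = 10621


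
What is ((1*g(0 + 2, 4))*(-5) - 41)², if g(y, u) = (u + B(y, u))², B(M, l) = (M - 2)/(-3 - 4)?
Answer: 14641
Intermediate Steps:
B(M, l) = 2/7 - M/7 (B(M, l) = (-2 + M)/(-7) = (-2 + M)*(-⅐) = 2/7 - M/7)
g(y, u) = (2/7 + u - y/7)² (g(y, u) = (u + (2/7 - y/7))² = (2/7 + u - y/7)²)
((1*g(0 + 2, 4))*(-5) - 41)² = ((1*((2 - (0 + 2) + 7*4)²/49))*(-5) - 41)² = ((1*((2 - 1*2 + 28)²/49))*(-5) - 41)² = ((1*((2 - 2 + 28)²/49))*(-5) - 41)² = ((1*((1/49)*28²))*(-5) - 41)² = ((1*((1/49)*784))*(-5) - 41)² = ((1*16)*(-5) - 41)² = (16*(-5) - 41)² = (-80 - 41)² = (-121)² = 14641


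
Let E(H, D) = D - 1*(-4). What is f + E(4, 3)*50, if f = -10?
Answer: 340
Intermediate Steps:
E(H, D) = 4 + D (E(H, D) = D + 4 = 4 + D)
f + E(4, 3)*50 = -10 + (4 + 3)*50 = -10 + 7*50 = -10 + 350 = 340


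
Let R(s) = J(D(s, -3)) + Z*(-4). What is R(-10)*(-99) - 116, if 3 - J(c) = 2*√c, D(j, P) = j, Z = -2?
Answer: -1205 + 198*I*√10 ≈ -1205.0 + 626.13*I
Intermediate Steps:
J(c) = 3 - 2*√c
R(s) = 11 - 2*√s (R(s) = (3 - 2*√s) - 2*(-4) = (3 - 2*√s) + 8 = 11 - 2*√s)
R(-10)*(-99) - 116 = (11 - 2*I*√10)*(-99) - 116 = (-1089 + 198*I*√10) - 116 = -1205 + 198*I*√10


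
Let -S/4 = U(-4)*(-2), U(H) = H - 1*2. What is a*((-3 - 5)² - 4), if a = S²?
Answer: 138240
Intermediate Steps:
U(H) = -2 + H (U(H) = H - 2 = -2 + H)
S = -48 (S = -4*(-2 - 4)*(-2) = -(-24)*(-2) = -4*12 = -48)
a = 2304 (a = (-48)² = 2304)
a*((-3 - 5)² - 4) = 2304*((-3 - 5)² - 4) = 2304*((-8)² - 4) = 2304*(64 - 4) = 2304*60 = 138240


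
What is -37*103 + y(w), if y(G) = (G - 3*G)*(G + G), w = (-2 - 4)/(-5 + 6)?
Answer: -3955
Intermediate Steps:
w = -6 (w = -6/1 = -6*1 = -6)
y(G) = -4*G**2 (y(G) = (-2*G)*(2*G) = -4*G**2)
-37*103 + y(w) = -37*103 - 4*(-6)**2 = -3811 - 4*36 = -3811 - 144 = -3955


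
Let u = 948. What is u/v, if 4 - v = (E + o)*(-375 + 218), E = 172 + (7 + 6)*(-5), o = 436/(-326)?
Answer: 154524/2704663 ≈ 0.057132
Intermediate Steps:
o = -218/163 (o = 436*(-1/326) = -218/163 ≈ -1.3374)
E = 107 (E = 172 + 13*(-5) = 172 - 65 = 107)
v = 2704663/163 (v = 4 - (107 - 218/163)*(-375 + 218) = 4 - 17223*(-157)/163 = 4 - 1*(-2704011/163) = 4 + 2704011/163 = 2704663/163 ≈ 16593.)
u/v = 948/(2704663/163) = 948*(163/2704663) = 154524/2704663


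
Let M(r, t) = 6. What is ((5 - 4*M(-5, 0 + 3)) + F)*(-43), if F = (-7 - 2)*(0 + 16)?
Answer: 7009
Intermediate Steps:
F = -144 (F = -9*16 = -144)
((5 - 4*M(-5, 0 + 3)) + F)*(-43) = ((5 - 4*6) - 144)*(-43) = ((5 - 24) - 144)*(-43) = (-19 - 144)*(-43) = -163*(-43) = 7009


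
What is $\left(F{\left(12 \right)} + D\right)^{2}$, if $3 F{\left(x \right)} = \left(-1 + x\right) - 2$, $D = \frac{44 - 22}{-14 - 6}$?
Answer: $\frac{361}{100} \approx 3.61$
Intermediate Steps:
$D = - \frac{11}{10}$ ($D = \frac{22}{-20} = 22 \left(- \frac{1}{20}\right) = - \frac{11}{10} \approx -1.1$)
$F{\left(x \right)} = -1 + \frac{x}{3}$ ($F{\left(x \right)} = \frac{\left(-1 + x\right) - 2}{3} = \frac{-3 + x}{3} = -1 + \frac{x}{3}$)
$\left(F{\left(12 \right)} + D\right)^{2} = \left(\left(-1 + \frac{1}{3} \cdot 12\right) - \frac{11}{10}\right)^{2} = \left(\left(-1 + 4\right) - \frac{11}{10}\right)^{2} = \left(3 - \frac{11}{10}\right)^{2} = \left(\frac{19}{10}\right)^{2} = \frac{361}{100}$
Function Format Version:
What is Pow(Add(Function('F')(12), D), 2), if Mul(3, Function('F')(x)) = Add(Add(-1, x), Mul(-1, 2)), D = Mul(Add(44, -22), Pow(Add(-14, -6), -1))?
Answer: Rational(361, 100) ≈ 3.6100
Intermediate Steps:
D = Rational(-11, 10) (D = Mul(22, Pow(-20, -1)) = Mul(22, Rational(-1, 20)) = Rational(-11, 10) ≈ -1.1000)
Function('F')(x) = Add(-1, Mul(Rational(1, 3), x)) (Function('F')(x) = Mul(Rational(1, 3), Add(Add(-1, x), Mul(-1, 2))) = Mul(Rational(1, 3), Add(Add(-1, x), -2)) = Mul(Rational(1, 3), Add(-3, x)) = Add(-1, Mul(Rational(1, 3), x)))
Pow(Add(Function('F')(12), D), 2) = Pow(Add(Add(-1, Mul(Rational(1, 3), 12)), Rational(-11, 10)), 2) = Pow(Add(Add(-1, 4), Rational(-11, 10)), 2) = Pow(Add(3, Rational(-11, 10)), 2) = Pow(Rational(19, 10), 2) = Rational(361, 100)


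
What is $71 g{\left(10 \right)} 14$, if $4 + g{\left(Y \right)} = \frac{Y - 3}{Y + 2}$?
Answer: $- \frac{20377}{6} \approx -3396.2$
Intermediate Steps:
$g{\left(Y \right)} = -4 + \frac{-3 + Y}{2 + Y}$ ($g{\left(Y \right)} = -4 + \frac{Y - 3}{Y + 2} = -4 + \frac{-3 + Y}{2 + Y}$)
$71 g{\left(10 \right)} 14 = 71 \frac{-11 - 30}{2 + 10} \cdot 14 = 71 \frac{-11 - 30}{12} \cdot 14 = 71 \cdot \frac{1}{12} \left(-41\right) 14 = 71 \left(- \frac{41}{12}\right) 14 = \left(- \frac{2911}{12}\right) 14 = - \frac{20377}{6}$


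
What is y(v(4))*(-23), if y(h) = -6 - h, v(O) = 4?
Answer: 230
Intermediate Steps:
y(v(4))*(-23) = (-6 - 1*4)*(-23) = (-6 - 4)*(-23) = -10*(-23) = 230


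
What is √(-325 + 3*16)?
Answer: I*√277 ≈ 16.643*I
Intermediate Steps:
√(-325 + 3*16) = √(-325 + 48) = √(-277) = I*√277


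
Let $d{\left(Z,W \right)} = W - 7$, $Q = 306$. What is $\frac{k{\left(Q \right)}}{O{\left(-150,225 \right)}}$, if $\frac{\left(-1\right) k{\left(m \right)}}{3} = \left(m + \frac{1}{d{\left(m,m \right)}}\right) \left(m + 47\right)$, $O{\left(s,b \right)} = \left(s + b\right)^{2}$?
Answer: $- \frac{6459547}{112125} \approx -57.61$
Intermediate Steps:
$d{\left(Z,W \right)} = -7 + W$
$O{\left(s,b \right)} = \left(b + s\right)^{2}$
$k{\left(m \right)} = - 3 \left(47 + m\right) \left(m + \frac{1}{-7 + m}\right)$ ($k{\left(m \right)} = - 3 \left(m + \frac{1}{-7 + m}\right) \left(m + 47\right) = - 3 \left(m + \frac{1}{-7 + m}\right) \left(47 + m\right) = - 3 \left(47 + m\right) \left(m + \frac{1}{-7 + m}\right)$)
$\frac{k{\left(Q \right)}}{O{\left(-150,225 \right)}} = \frac{3 \frac{1}{-7 + 306} \left(-47 - 306^{3} - 40 \cdot 306^{2} + 328 \cdot 306\right)}{\left(225 - 150\right)^{2}} = \frac{3 \cdot \frac{1}{299} \left(-47 - 28652616 - 3745440 + 100368\right)}{75^{2}} = \frac{3 \cdot \frac{1}{299} \left(-47 - 28652616 - 3745440 + 100368\right)}{5625} = 3 \cdot \frac{1}{299} \left(-32297735\right) \frac{1}{5625} = \left(- \frac{96893205}{299}\right) \frac{1}{5625} = - \frac{6459547}{112125}$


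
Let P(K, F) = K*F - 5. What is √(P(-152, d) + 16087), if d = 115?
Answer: I*√1398 ≈ 37.39*I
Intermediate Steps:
P(K, F) = -5 + F*K (P(K, F) = F*K - 5 = -5 + F*K)
√(P(-152, d) + 16087) = √((-5 + 115*(-152)) + 16087) = √((-5 - 17480) + 16087) = √(-17485 + 16087) = √(-1398) = I*√1398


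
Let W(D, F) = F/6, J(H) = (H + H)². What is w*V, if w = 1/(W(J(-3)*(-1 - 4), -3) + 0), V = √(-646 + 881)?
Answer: -2*√235 ≈ -30.659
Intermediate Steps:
J(H) = 4*H² (J(H) = (2*H)² = 4*H²)
V = √235 ≈ 15.330
W(D, F) = F/6 (W(D, F) = F*(⅙) = F/6)
w = -2 (w = 1/((⅙)*(-3) + 0) = 1/(-½ + 0) = 1/(-½) = -2)
w*V = -2*√235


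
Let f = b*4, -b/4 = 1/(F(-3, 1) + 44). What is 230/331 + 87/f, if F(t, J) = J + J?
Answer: -660491/2648 ≈ -249.43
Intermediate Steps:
F(t, J) = 2*J
b = -2/23 (b = -4/(2*1 + 44) = -4/(2 + 44) = -4/46 = -4*1/46 = -2/23 ≈ -0.086957)
f = -8/23 (f = -2/23*4 = -8/23 ≈ -0.34783)
230/331 + 87/f = 230/331 + 87/(-8/23) = 230*(1/331) + 87*(-23/8) = 230/331 - 2001/8 = -660491/2648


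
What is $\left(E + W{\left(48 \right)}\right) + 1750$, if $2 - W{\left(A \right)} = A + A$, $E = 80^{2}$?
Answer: $8056$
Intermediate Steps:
$E = 6400$
$W{\left(A \right)} = 2 - 2 A$ ($W{\left(A \right)} = 2 - \left(A + A\right) = 2 - 2 A$)
$\left(E + W{\left(48 \right)}\right) + 1750 = \left(6400 + \left(2 - 96\right)\right) + 1750 = \left(6400 - 94\right) + 1750 = 6306 + 1750 = 8056$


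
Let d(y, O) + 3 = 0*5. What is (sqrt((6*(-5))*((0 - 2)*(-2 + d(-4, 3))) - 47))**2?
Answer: -347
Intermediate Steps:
d(y, O) = -3 (d(y, O) = -3 + 0*5 = -3 + 0 = -3)
(sqrt((6*(-5))*((0 - 2)*(-2 + d(-4, 3))) - 47))**2 = (sqrt((6*(-5))*((0 - 2)*(-2 - 3)) - 47))**2 = (sqrt(-(-60)*(-5) - 47))**2 = (sqrt(-30*10 - 47))**2 = (sqrt(-300 - 47))**2 = (sqrt(-347))**2 = (I*sqrt(347))**2 = -347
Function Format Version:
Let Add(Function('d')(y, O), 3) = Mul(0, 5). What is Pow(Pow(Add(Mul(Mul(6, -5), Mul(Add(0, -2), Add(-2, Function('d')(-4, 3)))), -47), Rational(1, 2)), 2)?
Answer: -347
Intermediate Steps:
Function('d')(y, O) = -3 (Function('d')(y, O) = Add(-3, Mul(0, 5)) = Add(-3, 0) = -3)
Pow(Pow(Add(Mul(Mul(6, -5), Mul(Add(0, -2), Add(-2, Function('d')(-4, 3)))), -47), Rational(1, 2)), 2) = Pow(Pow(Add(Mul(Mul(6, -5), Mul(Add(0, -2), Add(-2, -3))), -47), Rational(1, 2)), 2) = Pow(Pow(Add(Mul(-30, Mul(-2, -5)), -47), Rational(1, 2)), 2) = Pow(Pow(Add(Mul(-30, 10), -47), Rational(1, 2)), 2) = Pow(Pow(Add(-300, -47), Rational(1, 2)), 2) = Pow(Pow(-347, Rational(1, 2)), 2) = Pow(Mul(I, Pow(347, Rational(1, 2))), 2) = -347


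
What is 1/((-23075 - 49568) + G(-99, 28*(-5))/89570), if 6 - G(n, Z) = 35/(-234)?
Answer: -20959380/1522552239901 ≈ -1.3766e-5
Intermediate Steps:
G(n, Z) = 1439/234 (G(n, Z) = 6 - 35/(-234) = 6 - 35*(-1)/234 = 6 - 1*(-35/234) = 6 + 35/234 = 1439/234)
1/((-23075 - 49568) + G(-99, 28*(-5))/89570) = 1/((-23075 - 49568) + (1439/234)/89570) = 1/(-72643 + (1439/234)*(1/89570)) = 1/(-72643 + 1439/20959380) = 1/(-1522552239901/20959380) = -20959380/1522552239901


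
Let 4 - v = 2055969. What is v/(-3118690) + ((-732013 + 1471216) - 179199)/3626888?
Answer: 115040420771/141389241709 ≈ 0.81364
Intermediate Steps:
v = -2055965 (v = 4 - 1*2055969 = 4 - 2055969 = -2055965)
v/(-3118690) + ((-732013 + 1471216) - 179199)/3626888 = -2055965/(-3118690) + ((-732013 + 1471216) - 179199)/3626888 = -2055965*(-1/3118690) + (739203 - 179199)*(1/3626888) = 411193/623738 + 560004*(1/3626888) = 411193/623738 + 140001/906722 = 115040420771/141389241709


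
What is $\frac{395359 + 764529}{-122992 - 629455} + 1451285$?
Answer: $\frac{1092013884507}{752447} \approx 1.4513 \cdot 10^{6}$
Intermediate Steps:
$\frac{395359 + 764529}{-122992 - 629455} + 1451285 = \frac{1159888}{-752447} + 1451285 = 1159888 \left(- \frac{1}{752447}\right) + 1451285 = - \frac{1159888}{752447} + 1451285 = \frac{1092013884507}{752447}$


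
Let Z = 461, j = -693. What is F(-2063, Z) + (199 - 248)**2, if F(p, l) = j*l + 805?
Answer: -316267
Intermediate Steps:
F(p, l) = 805 - 693*l (F(p, l) = -693*l + 805 = 805 - 693*l)
F(-2063, Z) + (199 - 248)**2 = (805 - 693*461) + (199 - 248)**2 = (805 - 319473) + (-49)**2 = -318668 + 2401 = -316267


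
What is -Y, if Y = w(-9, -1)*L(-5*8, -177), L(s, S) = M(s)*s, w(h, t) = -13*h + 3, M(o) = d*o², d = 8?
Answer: 61440000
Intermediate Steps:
M(o) = 8*o²
w(h, t) = 3 - 13*h
L(s, S) = 8*s³ (L(s, S) = (8*s²)*s = 8*s³)
Y = -61440000 (Y = (3 - 13*(-9))*(8*(-5*8)³) = (3 + 117)*(8*(-40)³) = 120*(8*(-64000)) = 120*(-512000) = -61440000)
-Y = -1*(-61440000) = 61440000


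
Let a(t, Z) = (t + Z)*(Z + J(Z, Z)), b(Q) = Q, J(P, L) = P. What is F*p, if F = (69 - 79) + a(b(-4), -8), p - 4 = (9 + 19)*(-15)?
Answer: -75712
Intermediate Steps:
p = -416 (p = 4 + (9 + 19)*(-15) = 4 + 28*(-15) = 4 - 420 = -416)
a(t, Z) = 2*Z*(Z + t) (a(t, Z) = (t + Z)*(Z + Z) = (Z + t)*(2*Z) = 2*Z*(Z + t))
F = 182 (F = (69 - 79) + 2*(-8)*(-8 - 4) = -10 + 2*(-8)*(-12) = -10 + 192 = 182)
F*p = 182*(-416) = -75712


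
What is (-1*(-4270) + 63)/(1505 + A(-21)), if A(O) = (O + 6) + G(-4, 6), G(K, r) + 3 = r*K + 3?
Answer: 4333/1466 ≈ 2.9557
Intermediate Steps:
G(K, r) = K*r (G(K, r) = -3 + (r*K + 3) = -3 + (K*r + 3) = -3 + (3 + K*r) = K*r)
A(O) = -18 + O (A(O) = (O + 6) - 4*6 = (6 + O) - 24 = -18 + O)
(-1*(-4270) + 63)/(1505 + A(-21)) = (-1*(-4270) + 63)/(1505 + (-18 - 21)) = (4270 + 63)/(1505 - 39) = 4333/1466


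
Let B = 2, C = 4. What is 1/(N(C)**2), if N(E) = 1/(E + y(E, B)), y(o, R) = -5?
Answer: 1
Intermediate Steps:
N(E) = 1/(-5 + E) (N(E) = 1/(E - 5) = 1/(-5 + E))
1/(N(C)**2) = 1/((1/(-5 + 4))**2) = 1/((1/(-1))**2) = 1/((-1)**2) = 1/1 = 1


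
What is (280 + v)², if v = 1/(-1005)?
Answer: 79185397201/1010025 ≈ 78400.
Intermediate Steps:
v = -1/1005 ≈ -0.00099503
(280 + v)² = (280 - 1/1005)² = (281399/1005)² = 79185397201/1010025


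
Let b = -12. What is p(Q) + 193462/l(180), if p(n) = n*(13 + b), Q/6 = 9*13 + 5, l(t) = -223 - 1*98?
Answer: 41510/321 ≈ 129.31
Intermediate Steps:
l(t) = -321 (l(t) = -223 - 98 = -321)
Q = 732 (Q = 6*(9*13 + 5) = 6*(117 + 5) = 6*122 = 732)
p(n) = n (p(n) = n*(13 - 12) = n*1 = n)
p(Q) + 193462/l(180) = 732 + 193462/(-321) = 732 + 193462*(-1/321) = 732 - 193462/321 = 41510/321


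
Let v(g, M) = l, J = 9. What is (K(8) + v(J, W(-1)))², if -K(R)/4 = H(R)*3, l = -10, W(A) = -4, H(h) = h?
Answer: 11236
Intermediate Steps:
v(g, M) = -10
K(R) = -12*R (K(R) = -4*R*3 = -12*R)
(K(8) + v(J, W(-1)))² = (-12*8 - 10)² = (-96 - 10)² = (-106)² = 11236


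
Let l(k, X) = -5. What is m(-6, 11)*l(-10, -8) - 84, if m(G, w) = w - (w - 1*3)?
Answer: -99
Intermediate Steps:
m(G, w) = 3 (m(G, w) = w - (w - 3) = w - (-3 + w) = w + (3 - w) = 3)
m(-6, 11)*l(-10, -8) - 84 = 3*(-5) - 84 = -15 - 84 = -99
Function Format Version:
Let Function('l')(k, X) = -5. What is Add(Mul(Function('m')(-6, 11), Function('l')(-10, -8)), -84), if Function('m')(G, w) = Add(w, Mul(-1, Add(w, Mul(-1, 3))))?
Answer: -99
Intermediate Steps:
Function('m')(G, w) = 3 (Function('m')(G, w) = Add(w, Mul(-1, Add(w, -3))) = Add(w, Mul(-1, Add(-3, w))) = Add(w, Add(3, Mul(-1, w))) = 3)
Add(Mul(Function('m')(-6, 11), Function('l')(-10, -8)), -84) = Add(Mul(3, -5), -84) = Add(-15, -84) = -99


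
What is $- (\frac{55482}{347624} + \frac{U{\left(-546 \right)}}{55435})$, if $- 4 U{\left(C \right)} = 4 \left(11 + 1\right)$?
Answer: $- \frac{1535736591}{9635268220} \approx -0.15939$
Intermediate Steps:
$U{\left(C \right)} = -12$ ($U{\left(C \right)} = - \frac{4 \left(11 + 1\right)}{4} = - \frac{4 \cdot 12}{4} = \left(- \frac{1}{4}\right) 48 = -12$)
$- (\frac{55482}{347624} + \frac{U{\left(-546 \right)}}{55435}) = - (\frac{55482}{347624} - \frac{12}{55435}) = - (55482 \cdot \frac{1}{347624} - \frac{12}{55435}) = - (\frac{27741}{173812} - \frac{12}{55435}) = \left(-1\right) \frac{1535736591}{9635268220} = - \frac{1535736591}{9635268220}$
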